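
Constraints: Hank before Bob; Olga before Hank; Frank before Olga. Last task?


Constraints: Hank before Bob; Olga before Hank; Frank before Olga
The last task can have nothing scheduled after it, so it must never appear on the left of a 'before'.
Tasks appearing before some other task: Hank, Olga, Frank.
The only task not in that list is Bob → it is last.

Bob


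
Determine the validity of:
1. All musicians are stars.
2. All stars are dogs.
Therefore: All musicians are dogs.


Premise 1: All musicians are stars.
Premise 2: All stars are dogs.
Conclusion: All musicians are dogs.
Barbara syllogism (AAA-1): All A are B, All B are C → All A are C.
Middle term (stars) distributed in premise 2.

Valid


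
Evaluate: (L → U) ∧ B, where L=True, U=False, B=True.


L = True, U = False, B = True
Expression: (L → U) ∧ B
Step 1: L → U = True → False (false only if L=True, U=False) = False
Step 2: (False) ∧ B = False AND True = False

False


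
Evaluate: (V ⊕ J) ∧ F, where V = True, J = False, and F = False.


V = True, J = False, F = False
Step 1: V ⊕ J = True XOR False = True
Step 2: True ∧ F = True AND False = False
XOR true when exactly one of V,J is true; then AND with F.

False


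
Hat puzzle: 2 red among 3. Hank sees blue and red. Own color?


Total red = 2, seen red = 1
Own red = 2 - 1 = 1
Hank's hat is red.

red


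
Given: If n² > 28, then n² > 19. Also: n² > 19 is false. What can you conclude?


Modus tollens: P → Q, ¬Q ⊢ ¬P
P: n² > 28
Q: n² > 19
We have P → Q and Q is false.
By modus tollens, P must be false.

It is not the case that n² > 28


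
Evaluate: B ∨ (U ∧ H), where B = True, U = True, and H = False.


B = True, U = True, H = False
Step 1: U ∧ H = True AND False = False
Step 2: B ∨ False = True OR False = True
AND evaluated first (higher precedence); then OR applied.

True


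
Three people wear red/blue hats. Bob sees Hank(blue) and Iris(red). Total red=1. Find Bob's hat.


Total red = 1, seen red = 1
Own red = 1 - 1 = 0
Bob's hat is blue.

blue


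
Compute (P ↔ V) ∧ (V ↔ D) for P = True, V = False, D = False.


P = True, V = False, D = False
Step 1: P ↔ V is true when P and V have the same value. Result: False
Step 2: V ↔ D is true when V and D have the same value. Result: True
Step 3: False ∧ True = False

False


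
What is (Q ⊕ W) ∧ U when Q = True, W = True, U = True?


Q = True, W = True, U = True
Step 1: Q ⊕ W = True XOR True = False
Step 2: False ∧ U = False AND True = False
XOR true when exactly one of Q,W is true; then AND with U.

False


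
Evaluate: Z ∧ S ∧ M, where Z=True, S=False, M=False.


Z = True, S = False, M = False
Expression: Z ∧ S ∧ M
Step 1: Z ∧ S = True AND False = False
Step 2: (False) ∧ M = False AND False = False

False


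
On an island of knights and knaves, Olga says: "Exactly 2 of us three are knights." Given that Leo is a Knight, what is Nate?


Olga claims exactly 2 knights among Olga, Leo, Nate.
Given: Leo is a Knight.

Case 1: Olga is a Knight (tells truth)
  Then exactly 2 of the three are knights.
  Counting Olga, Leo: 2 knight(s) so far. Need 0 more → Nate = Knave.
Case 2: Olga is a Knave (lies)
  Then the count is NOT 2.
  If Nate = Knight, count = 2 = 2 → claim would be true, contradicts lie.
  If Nate = Knave, count = 1 ≠ 2 → lie confirmed ✓

Nate is a Knave.

Knave


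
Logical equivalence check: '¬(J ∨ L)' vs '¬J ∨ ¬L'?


Expression 1: ¬(J ∨ L)
Expression 2: ¬J ∨ ¬L
Truth table (J L | Expr1 Expr2):
  T T |   F     F
  T F |   F     T   ← differ
  F T |   F     T   ← differ
  F F |   T     T
Counterexample: J=T, L=F gives Expr1 = F but Expr2 = T, so the expressions are NOT logically equivalent.

No


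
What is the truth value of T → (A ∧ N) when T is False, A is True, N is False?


T = False, A = True, N = False
Step 1: A ∧ N = True AND False = False
Step 2: T → (False): false only when T=True and consequent=False.
Result: True

True


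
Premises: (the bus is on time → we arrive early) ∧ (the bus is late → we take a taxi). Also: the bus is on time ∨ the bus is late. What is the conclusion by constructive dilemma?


Constructive dilemma: (P → Q) ∧ (R → S), P ∨ R ⊢ Q ∨ S
Premise 1: the bus is on time → we arrive early
Premise 2: the bus is late → we take a taxi
Premise 3: the bus is on time ∨ the bus is late
Case 1: Assuming the bus is on time, then by Premise 1, we arrive early.
Case 2: Assuming the bus is late, then by Premise 2, we take a taxi.
Since one of the bus is on time or the bus is late must hold, we get we arrive early or we take a taxi.

We arrive early or we take a taxi.


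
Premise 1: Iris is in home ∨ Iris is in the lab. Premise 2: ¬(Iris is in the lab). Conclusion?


Disjunctive syllogism: P ∨ Q, ¬P ⊢ Q
Disjunction: Iris is in home ∨ Iris is in the lab
We know it is not the case that Iris is in the lab.
By disjunctive syllogism, the other disjunct must be true.

Iris is in home


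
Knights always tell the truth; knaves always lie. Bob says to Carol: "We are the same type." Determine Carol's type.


Bob says: "We are the same type."
Case 1: Bob is a Knight (truth-teller)
  Statement is true → they ARE the same → Carol is also a Knight
Case 2: Bob is a Knave (liar)
  Statement is false → they are NOT the same → Carol is a Knight
In both cases, Carol is a Knight.

Knight


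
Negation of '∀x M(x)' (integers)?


Original: ∀x M(x)
Rule: ¬∀→∃, ¬∃→∀, negate predicate.
Negation: ∃x ¬M(x)

∃x ¬M(x)


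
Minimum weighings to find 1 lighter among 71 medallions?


Each weighing has 3 outcomes (left heavy / balance / right heavy), so k weighings distinguish at most 3^k cases; splitting into three near-equal groups achieves this.
Need 3^k ≥ 71: 3^3 = 27 < 71 ≤ 3^4 = 81
k = ⌈log₃(71)⌉ = 4

4


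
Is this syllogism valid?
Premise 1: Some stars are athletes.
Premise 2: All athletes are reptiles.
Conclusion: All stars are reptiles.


Premise 1: Some stars are athletes.
Premise 2: All athletes are reptiles.
Conclusion: All stars are reptiles.
Fallacy: illicit minor. The minor term (stars) is distributed in the conclusion ('All stars ...') but undistributed in its premise ('Some stars are athletes' doesn't cover all stars).
Only 'Some stars are reptiles' follows, not 'All'.

Invalid


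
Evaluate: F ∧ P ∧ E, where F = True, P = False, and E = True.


F = True, P = False, E = True
Step 1: F ∧ P = True AND False = False
Step 2: (False) ∧ E = (False) AND True = False
AND is true only when ALL operands are true.

False


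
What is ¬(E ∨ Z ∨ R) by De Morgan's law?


De Morgan's law: ¬(P ∨ Q ∨ R) ≡ ¬P ∧ ¬Q ∧ ¬R
¬(E ∨ Z ∨ R) = ¬E ∧ ¬Z ∧ ¬R

¬E ∧ ¬Z ∧ ¬R


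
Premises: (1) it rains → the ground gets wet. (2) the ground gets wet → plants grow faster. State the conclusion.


Hypothetical syllogism: P → Q, Q → R ⊢ P → R
Premise 1: it rains → the ground gets wet
Premise 2: the ground gets wet → plants grow faster
Chain the implications: the middle term (the ground gets wet) links the two.
Conclusion: If it rains, then plants grow faster.

If it rains, then plants grow faster.


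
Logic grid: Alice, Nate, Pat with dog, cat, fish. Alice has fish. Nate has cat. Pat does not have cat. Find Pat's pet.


From clues:
  Alice → fish
  Nate → cat
By elimination, Pat gets the remaining.

dog


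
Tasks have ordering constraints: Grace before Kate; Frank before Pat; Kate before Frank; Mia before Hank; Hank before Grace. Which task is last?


Constraints: Grace before Kate; Frank before Pat; Kate before Frank; Mia before Hank; Hank before Grace
The last task can have nothing scheduled after it, so it must never appear on the left of a 'before'.
Tasks appearing before some other task: Grace, Frank, Kate, Mia, Hank.
The only task not in that list is Pat → it is last.

Pat


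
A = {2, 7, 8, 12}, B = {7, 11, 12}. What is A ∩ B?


A = {2, 7, 8, 12}
B = {7, 11, 12}
Operation: intersection
Elements in both: 7, 12

{7, 12}


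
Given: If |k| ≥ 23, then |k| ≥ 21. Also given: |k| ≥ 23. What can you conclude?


Modus ponens: P → Q, P ⊢ Q
P: |k| ≥ 23
Q: |k| ≥ 21
We have P → Q and P is true.
By modus ponens, Q must be true.

|k| ≥ 21


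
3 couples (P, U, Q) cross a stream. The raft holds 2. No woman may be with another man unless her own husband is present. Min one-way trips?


Label couples P, U, Q (H = husband, W = wife).
Counting alone: 6 people, the raft carries 2 and someone must bring it back, so each round trip nets at most +1 on the far side until the last crossing → at least 9 trips. The jealousy constraint makes 9 impossible; the shortest valid schedule has 11:
1. WP+WU →  (far: WP,WU; near: HP,HU,HQ,WQ)
2. WP ←       (far: WU; near: HP,HU,HQ,WP,WQ)
3. WP+WQ →  (far: WP,WU,WQ; near: HP,HU,HQ)
4. WP ←       (far: WU,WQ; near: HP,HU,HQ,WP)
5. HU+HQ →  (far: HU,WU,HQ,WQ; near: HP,WP)
6. HU+WU ←  (far: HQ,WQ; near: HP,WP,HU,WU)
7. HP+HU →  (far: HP,HU,HQ,WQ; near: WP,WU)
8. WQ ←       (far: HP,HU,HQ; near: WP,WU,WQ)
9. WP+WU →  (far: HP,WP,HU,WU,HQ; near: WQ)
10. HQ ←      (far: HP,WP,HU,WU; near: HQ,WQ)
11. HQ+WQ → (far: all six; near: empty)
In every state each wife is either with her husband or with no other man.
Minimum trips = 11

11


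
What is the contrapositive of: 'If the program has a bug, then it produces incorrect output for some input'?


Original: If the program has a bug, then it produces incorrect output for some input
Contrapositive: If ¬Q, then ¬P
Negate Q: not (it produces incorrect output for some input)
Negate P: not (the program has a bug)

If not (it produces incorrect output for some input), then not (the program has a bug).


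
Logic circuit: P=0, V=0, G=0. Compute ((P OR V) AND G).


P OR V = 0|0 = 0
0 AND 0 = 0

0


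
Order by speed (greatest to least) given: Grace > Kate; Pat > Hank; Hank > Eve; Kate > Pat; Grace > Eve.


Constraints: Grace > Kate; Pat > Hank; Hank > Eve; Kate > Pat; Grace > Eve
Method: at each step, the next-highest is the one remaining person who never appears on the smaller side of a constraint between remaining people.
  Step 1: remaining {Grace, Kate, Pat, Eve, Hank}; on the smaller side: {Kate, Pat, Eve, Hank} → Grace is next (Grace > Kate; Grace > Eve).
  Step 2: remaining {Kate, Pat, Eve, Hank}; on the smaller side: {Pat, Eve, Hank} → Kate is next (Kate > Pat).
  Step 3: remaining {Pat, Eve, Hank}; on the smaller side: {Eve, Hank} → Pat is next (Pat > Hank).
  Step 4: remaining {Eve, Hank}; on the smaller side: {Eve} → Hank is next (Hank > Eve).
  Step 5: only Eve remains → lowest.
Final ranking (highest to lowest):

Grace > Kate > Pat > Hank > Eve


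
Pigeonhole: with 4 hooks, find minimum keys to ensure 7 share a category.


Pigeonhole: to guarantee k in one of n categories, need (k-1)×n + 1.
k = 7, n = 4
Minimum = (7-1) × 4 + 1 = 6 × 4 + 1

25


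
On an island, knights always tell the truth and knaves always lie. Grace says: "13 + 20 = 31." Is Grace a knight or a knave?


Statement: "13 + 20 = 31."
Actual: 13 + 20 = 33
Claimed: 31
Statement is FALSE → Grace lies → Knave

Knave


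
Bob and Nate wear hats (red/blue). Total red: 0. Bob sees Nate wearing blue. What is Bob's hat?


Total red = 0, Nate = blue
Red accounted for: 0
Remaining for Bob: 0
Bob's hat is blue.

blue


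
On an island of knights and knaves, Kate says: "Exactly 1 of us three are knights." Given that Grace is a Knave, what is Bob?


Kate claims exactly 1 knights among Kate, Grace, Bob.
Given: Grace is a Knave.

Case 1: Kate is a Knight (tells truth)
  Then exactly 1 of the three are knights.
  Counting Kate, Grace: 1 knight(s) so far. Need 0 more → Bob = Knave.
Case 2: Kate is a Knave (lies)
  Then the count is NOT 1.
  If Bob = Knight, count = 1 = 1 → claim would be true, contradicts lie.
  If Bob = Knave, count = 0 ≠ 1 → lie confirmed ✓

Bob is a Knave.

Knave


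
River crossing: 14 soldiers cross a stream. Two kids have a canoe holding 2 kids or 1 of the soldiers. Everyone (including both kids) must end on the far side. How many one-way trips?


Per crossing of one of the soldiers: kids→, one←, one of the soldiers→, one← = 4 trips
14 × 4 = 56, + 1 final kids→ = 57
Minimum trips = 57

57


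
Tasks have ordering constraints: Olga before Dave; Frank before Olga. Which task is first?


Constraints: Olga before Dave; Frank before Olga
The first task can have nothing scheduled before it, so it must never appear on the right of a 'before'.
Tasks appearing after some 'before': Dave, Olga.
The only task not in that list is Frank → it is first.

Frank


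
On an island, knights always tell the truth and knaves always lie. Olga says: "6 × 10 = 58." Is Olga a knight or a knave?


Statement: "6 × 10 = 58."
Actual: 6 × 10 = 60
Claimed: 58
Statement is FALSE → Olga lies → Knave

Knave


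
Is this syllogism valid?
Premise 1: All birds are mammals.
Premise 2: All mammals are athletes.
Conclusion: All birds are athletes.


Premise 1: All birds are mammals.
Premise 2: All mammals are athletes.
Conclusion: All birds are athletes.
Barbara syllogism (AAA-1): All A are B, All B are C → All A are C.
Middle term (mammals) distributed in premise 2.

Valid


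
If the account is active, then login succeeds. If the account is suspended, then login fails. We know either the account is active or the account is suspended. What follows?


Constructive dilemma: (P → Q) ∧ (R → S), P ∨ R ⊢ Q ∨ S
Premise 1: the account is active → login succeeds
Premise 2: the account is suspended → login fails
Premise 3: the account is active ∨ the account is suspended
Case 1: Assuming the account is active, then by Premise 1, login succeeds.
Case 2: Assuming the account is suspended, then by Premise 2, login fails.
Since one of the account is active or the account is suspended must hold, we get login succeeds or login fails.

Login succeeds or login fails.


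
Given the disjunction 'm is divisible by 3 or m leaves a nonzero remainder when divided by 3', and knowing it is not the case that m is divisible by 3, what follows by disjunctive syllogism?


Disjunctive syllogism: P ∨ Q, ¬P ⊢ Q
Disjunction: m is divisible by 3 ∨ m leaves a nonzero remainder when divided by 3
We know it is not the case that m is divisible by 3.
By disjunctive syllogism, the other disjunct must be true.

m leaves a nonzero remainder when divided by 3


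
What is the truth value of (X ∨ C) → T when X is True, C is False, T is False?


X = True, C = False, T = False
Step 1: X ∨ C = True OR False = True
Step 2: (True) → T: false only when antecedent=True and T=False.
Result: False

False


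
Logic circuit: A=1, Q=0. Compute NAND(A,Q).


A AND Q = 0
NOT(0) = 1

1


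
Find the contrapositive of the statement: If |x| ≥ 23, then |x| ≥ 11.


Original: If |x| ≥ 23, then |x| ≥ 11
Contrapositive: If ¬Q, then ¬P
Negate Q: not (|x| ≥ 11)
Negate P: not (|x| ≥ 23)

If not (|x| ≥ 11), then not (|x| ≥ 23).


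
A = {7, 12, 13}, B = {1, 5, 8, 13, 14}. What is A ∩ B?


A = {7, 12, 13}
B = {1, 5, 8, 13, 14}
Operation: intersection
Elements in both: 13

{13}


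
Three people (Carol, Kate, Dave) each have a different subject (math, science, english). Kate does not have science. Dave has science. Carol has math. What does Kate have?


From clues:
  Dave → science
  Carol → math
By elimination, Kate gets the remaining.

english


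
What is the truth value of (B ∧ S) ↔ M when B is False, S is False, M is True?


B = False, S = False, M = True
Step 1: B ∧ S = False AND False = False
Step 2: (False) ↔ M: true when both sides have same truth value.
Result: False ↔ True = False

False


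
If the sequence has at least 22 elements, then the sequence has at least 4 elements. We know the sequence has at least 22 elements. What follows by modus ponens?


Modus ponens: P → Q, P ⊢ Q
P: the sequence has at least 22 elements
Q: the sequence has at least 4 elements
We have P → Q and P is true.
By modus ponens, Q must be true.

The sequence has at least 4 elements


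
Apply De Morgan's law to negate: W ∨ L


De Morgan's law: ¬(P ∨ Q) ≡ ¬P ∧ ¬Q
¬(W ∨ L) = ¬W ∧ ¬L

¬W ∧ ¬L


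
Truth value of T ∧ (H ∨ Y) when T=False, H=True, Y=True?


T = False, H = True, Y = True
Expression: T ∧ (H ∨ Y)
Step 1: H ∨ Y = True OR True = True
Step 2: T ∧ (True) = False AND True = False

False


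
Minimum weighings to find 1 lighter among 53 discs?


Each weighing has 3 outcomes (left heavy / balance / right heavy), so k weighings distinguish at most 3^k cases; splitting into three near-equal groups achieves this.
Need 3^k ≥ 53: 3^3 = 27 < 53 ≤ 3^4 = 81
k = ⌈log₃(53)⌉ = 4

4


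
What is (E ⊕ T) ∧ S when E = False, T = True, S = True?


E = False, T = True, S = True
Step 1: E ⊕ T = False XOR True = True
Step 2: True ∧ S = True AND True = True
XOR true when exactly one of E,T is true; then AND with S.

True


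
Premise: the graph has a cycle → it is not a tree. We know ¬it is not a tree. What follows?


Modus tollens: P → Q, ¬Q ⊢ ¬P
P: the graph has a cycle
Q: it is not a tree
We have P → Q and Q is false.
By modus tollens, P must be false.

It is not the case that the graph has a cycle


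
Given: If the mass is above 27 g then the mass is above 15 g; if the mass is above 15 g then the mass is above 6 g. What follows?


Hypothetical syllogism: P → Q, Q → R ⊢ P → R
Premise 1: the mass is above 27 g → the mass is above 15 g
Premise 2: the mass is above 15 g → the mass is above 6 g
Chain the implications: the middle term (the mass is above 15 g) links the two.
Conclusion: If the mass is above 27 g, then the mass is above 6 g.

If the mass is above 27 g, then the mass is above 6 g.


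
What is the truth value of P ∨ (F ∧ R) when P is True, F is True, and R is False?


P = True, F = True, R = False
Step 1: F ∧ R = True AND False = False
Step 2: P ∨ False = True OR False = True
AND evaluated first (higher precedence); then OR applied.

True


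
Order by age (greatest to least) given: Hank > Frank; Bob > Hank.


Constraints: Hank > Frank; Bob > Hank
Method: at each step, the next-highest is the one remaining person who never appears on the smaller side of a constraint between remaining people.
  Step 1: remaining {Hank, Frank, Bob}; on the smaller side: {Hank, Frank} → Bob is next (Bob > Hank).
  Step 2: remaining {Hank, Frank}; on the smaller side: {Frank} → Hank is next (Hank > Frank).
  Step 3: only Frank remains → lowest.
Final ranking (highest to lowest):

Bob > Hank > Frank


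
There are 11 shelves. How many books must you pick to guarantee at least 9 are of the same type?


Pigeonhole: to guarantee k in one of n categories, need (k-1)×n + 1.
k = 9, n = 11
Minimum = (9-1) × 11 + 1 = 8 × 11 + 1

89


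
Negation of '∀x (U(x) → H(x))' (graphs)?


Original: ∀x (U(x) → H(x))
Rule: ¬∀→∃, ¬∃→∀, negate predicate.
Negation: ∃x (U(x) ∧ ¬H(x))

∃x (U(x) ∧ ¬H(x))


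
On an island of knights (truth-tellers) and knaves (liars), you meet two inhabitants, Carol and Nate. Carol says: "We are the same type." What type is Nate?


Carol says: "We are the same type."
Case 1: Carol is a Knight (truth-teller)
  Statement is true → they ARE the same → Nate is also a Knight
Case 2: Carol is a Knave (liar)
  Statement is false → they are NOT the same → Nate is a Knight
In both cases, Nate is a Knight.

Knight


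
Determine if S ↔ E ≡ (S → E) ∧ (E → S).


Expression 1: S ↔ E
Expression 2: (S → E) ∧ (E → S)
Truth table (S E | Expr1 Expr2):
  T T |   T     T
  T F |   F     F
  F T |   F     F
  F F |   T     T
All 4 rows agree, so the expressions are logically equivalent.

Yes


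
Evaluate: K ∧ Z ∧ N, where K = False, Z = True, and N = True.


K = False, Z = True, N = True
Step 1: K ∧ Z = False AND True = False
Step 2: (False) ∧ N = (False) AND True = False
AND is true only when ALL operands are true.

False


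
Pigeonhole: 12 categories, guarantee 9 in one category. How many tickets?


Pigeonhole: to guarantee k in one of n categories, need (k-1)×n + 1.
k = 9, n = 12
Minimum = (9-1) × 12 + 1 = 8 × 12 + 1

97


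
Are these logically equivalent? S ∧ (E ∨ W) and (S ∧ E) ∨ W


Expression 1: S ∧ (E ∨ W)
Expression 2: (S ∧ E) ∨ W
Truth table (S E W | Expr1 Expr2):
  T T T |   T     T
  T T F |   T     T
  T F T |   T     T
  T F F |   F     F
  F T T |   F     T   ← differ
  F T F |   F     F
  F F T |   F     T   ← differ
  F F F |   F     F
Counterexample: S=F, E=T, W=T gives Expr1 = F but Expr2 = T, so the expressions are NOT logically equivalent.

No


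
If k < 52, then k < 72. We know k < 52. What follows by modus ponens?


Modus ponens: P → Q, P ⊢ Q
P: k < 52
Q: k < 72
We have P → Q and P is true.
By modus ponens, Q must be true.

k < 72


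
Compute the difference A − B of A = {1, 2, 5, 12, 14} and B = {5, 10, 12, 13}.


A = {1, 2, 5, 12, 14}
B = {5, 10, 12, 13}
Operation: difference A − B
In A but not B: 1, 2, 14

{1, 2, 14}


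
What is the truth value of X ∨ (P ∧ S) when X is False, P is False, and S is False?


X = False, P = False, S = False
Step 1: P ∧ S = False AND False = False
Step 2: X ∨ False = False OR False = False
AND evaluated first (higher precedence); then OR applied.

False


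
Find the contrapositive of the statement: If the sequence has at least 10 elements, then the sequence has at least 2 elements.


Original: If the sequence has at least 10 elements, then the sequence has at least 2 elements
Contrapositive: If ¬Q, then ¬P
Negate Q: not (the sequence has at least 2 elements)
Negate P: not (the sequence has at least 10 elements)

If not (the sequence has at least 2 elements), then not (the sequence has at least 10 elements).


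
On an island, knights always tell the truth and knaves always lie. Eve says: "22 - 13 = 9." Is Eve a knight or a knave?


Statement: "22 - 13 = 9."
Actual: 22 - 13 = 9
Claimed: 9
Statement is TRUE → Eve tells the truth → Knight

Knight


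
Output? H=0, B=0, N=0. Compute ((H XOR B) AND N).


H XOR B = 0^0 = 0
0 AND 0 = 0

0


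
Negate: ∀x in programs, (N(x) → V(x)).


Original: ∀x (N(x) → V(x))
Rule: ¬∀→∃, ¬∃→∀, negate predicate.
Negation: ∃x (N(x) ∧ ¬V(x))

∃x (N(x) ∧ ¬V(x))


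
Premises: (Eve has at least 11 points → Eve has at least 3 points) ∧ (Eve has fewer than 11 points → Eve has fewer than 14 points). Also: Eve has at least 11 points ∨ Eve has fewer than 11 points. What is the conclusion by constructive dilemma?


Constructive dilemma: (P → Q) ∧ (R → S), P ∨ R ⊢ Q ∨ S
Premise 1: Eve has at least 11 points → Eve has at least 3 points
Premise 2: Eve has fewer than 11 points → Eve has fewer than 14 points
Premise 3: Eve has at least 11 points ∨ Eve has fewer than 11 points
Case 1: Assuming Eve has at least 11 points, then by Premise 1, Eve has at least 3 points.
Case 2: Assuming Eve has fewer than 11 points, then by Premise 2, Eve has fewer than 14 points.
Since one of Eve has at least 11 points or Eve has fewer than 11 points must hold, we get Eve has at least 3 points or Eve has fewer than 14 points.

Eve has at least 3 points or Eve has fewer than 14 points.


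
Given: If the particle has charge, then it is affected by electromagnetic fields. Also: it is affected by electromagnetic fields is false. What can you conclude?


Modus tollens: P → Q, ¬Q ⊢ ¬P
P: the particle has charge
Q: it is affected by electromagnetic fields
We have P → Q and Q is false.
By modus tollens, P must be false.

It is not the case that the particle has charge


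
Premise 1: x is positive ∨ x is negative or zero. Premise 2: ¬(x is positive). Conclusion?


Disjunctive syllogism: P ∨ Q, ¬P ⊢ Q
Disjunction: x is positive ∨ x is negative or zero
We know it is not the case that x is positive.
By disjunctive syllogism, the other disjunct must be true.

x is negative or zero


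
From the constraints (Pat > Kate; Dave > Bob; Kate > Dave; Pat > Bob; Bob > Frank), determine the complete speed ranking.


Constraints: Pat > Kate; Dave > Bob; Kate > Dave; Pat > Bob; Bob > Frank
Method: at each step, the next-highest is the one remaining person who never appears on the smaller side of a constraint between remaining people.
  Step 1: remaining {Kate, Frank, Dave, Bob, Pat}; on the smaller side: {Kate, Frank, Dave, Bob} → Pat is next (Pat > Kate; Pat > Bob).
  Step 2: remaining {Kate, Frank, Dave, Bob}; on the smaller side: {Frank, Dave, Bob} → Kate is next (Kate > Dave).
  Step 3: remaining {Frank, Dave, Bob}; on the smaller side: {Frank, Bob} → Dave is next (Dave > Bob).
  Step 4: remaining {Frank, Bob}; on the smaller side: {Frank} → Bob is next (Bob > Frank).
  Step 5: only Frank remains → lowest.
Final ranking (highest to lowest):

Pat > Kate > Dave > Bob > Frank


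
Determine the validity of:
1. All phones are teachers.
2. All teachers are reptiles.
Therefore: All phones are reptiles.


Premise 1: All phones are teachers.
Premise 2: All teachers are reptiles.
Conclusion: All phones are reptiles.
Barbara syllogism (AAA-1): All A are B, All B are C → All A are C.
Middle term (teachers) distributed in premise 2.

Valid


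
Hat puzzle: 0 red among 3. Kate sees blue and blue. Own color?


Total red = 0, seen red = 0
Own red = 0 - 0 = 0
Kate's hat is blue.

blue


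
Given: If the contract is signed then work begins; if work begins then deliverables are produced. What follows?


Hypothetical syllogism: P → Q, Q → R ⊢ P → R
Premise 1: the contract is signed → work begins
Premise 2: work begins → deliverables are produced
Chain the implications: the middle term (work begins) links the two.
Conclusion: If the contract is signed, then deliverables are produced.

If the contract is signed, then deliverables are produced.


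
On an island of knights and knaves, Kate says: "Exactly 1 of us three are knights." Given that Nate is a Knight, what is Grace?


Kate claims exactly 1 knights among Kate, Nate, Grace.
Given: Nate is a Knight.

Case 1: Kate is a Knight (tells truth)
  Then exactly 1 of the three are knights.
  Counting Kate, Nate: 2 knight(s) so far. Need -1 more → impossible.
Case 2: Kate is a Knave (lies)
  Then the count is NOT 1.
  If Grace = Knave, count = 1 = 1 → claim would be true, contradicts lie.
  If Grace = Knight, count = 2 ≠ 1 → lie confirmed ✓

Grace is a Knight.

Knight


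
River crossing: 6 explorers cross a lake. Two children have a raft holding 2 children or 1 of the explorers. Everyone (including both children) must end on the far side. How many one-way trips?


Per crossing of one of the explorers: children→, one←, one of the explorers→, one← = 4 trips
6 × 4 = 24, + 1 final children→ = 25
Minimum trips = 25

25


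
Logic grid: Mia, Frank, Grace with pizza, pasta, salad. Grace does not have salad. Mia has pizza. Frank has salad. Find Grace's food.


From clues:
  Mia → pizza
  Frank → salad
By elimination, Grace gets the remaining.

pasta


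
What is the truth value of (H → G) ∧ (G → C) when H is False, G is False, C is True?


H = False, G = False, C = True
Step 1: H → G is false only when H=True and G=False. Result: True
Step 2: G → C is false only when G=True and C=False. Result: True
Step 3: True ∧ True = True

True


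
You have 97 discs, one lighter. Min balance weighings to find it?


Each weighing has 3 outcomes (left heavy / balance / right heavy), so k weighings distinguish at most 3^k cases; splitting into three near-equal groups achieves this.
Need 3^k ≥ 97: 3^4 = 81 < 97 ≤ 3^5 = 243
k = ⌈log₃(97)⌉ = 5

5


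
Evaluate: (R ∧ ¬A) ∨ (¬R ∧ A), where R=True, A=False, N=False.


R = True, A = False, N = False
Expression: (R ∧ ¬A) ∨ (¬R ∧ A)
Step 1: ¬A = NOT False = True
Step 2: R ∧ ¬A = True AND True = True
Step 3: ¬R = NOT True = False
Step 4: ¬R ∧ A = False AND False = False
Step 5: (True) ∨ (False) = True OR False = True

True


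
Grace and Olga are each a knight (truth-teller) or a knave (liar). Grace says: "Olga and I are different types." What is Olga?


Grace says: "Olga and I are different types."
Case 1: Grace is a Knight (truth-teller)
  Statement is true → they ARE different → Olga is a Knave
Case 2: Grace is a Knave (liar)
  Statement is false → they are NOT different → Olga is a Knave
In both cases, Olga is a Knave.

Knave


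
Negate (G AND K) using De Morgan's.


De Morgan's law: ¬(P ∧ Q) ≡ ¬P ∨ ¬Q
¬(G ∧ K) = ¬G ∨ ¬K

¬G ∨ ¬K


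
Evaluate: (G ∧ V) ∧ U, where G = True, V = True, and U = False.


G = True, V = True, U = False
Step 1: G ∧ V = True AND True = True
Step 2: True ∧ U = True AND False = False
AND is true only when ALL operands are true.

False


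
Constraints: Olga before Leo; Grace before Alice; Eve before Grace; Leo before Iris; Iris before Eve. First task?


Constraints: Olga before Leo; Grace before Alice; Eve before Grace; Leo before Iris; Iris before Eve
The first task can have nothing scheduled before it, so it must never appear on the right of a 'before'.
Tasks appearing after some 'before': Leo, Alice, Grace, Iris, Eve.
The only task not in that list is Olga → it is first.

Olga


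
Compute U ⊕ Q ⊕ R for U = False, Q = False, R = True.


U = False, Q = False, R = True
Step 1: U ⊕ Q = False XOR False = False
Step 2: False ⊕ R = False XOR True = True
XOR is true when an odd number of operands are true.

True


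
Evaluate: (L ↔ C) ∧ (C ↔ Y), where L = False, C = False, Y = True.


L = False, C = False, Y = True
Step 1: L ↔ C is true when L and C have the same value. Result: True
Step 2: C ↔ Y is true when C and Y have the same value. Result: False
Step 3: True ∧ False = False

False


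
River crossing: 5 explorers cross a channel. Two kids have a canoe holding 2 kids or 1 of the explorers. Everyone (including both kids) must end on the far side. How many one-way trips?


Per crossing of one of the explorers: kids→, one←, one of the explorers→, one← = 4 trips
5 × 4 = 20, + 1 final kids→ = 21
Minimum trips = 21

21


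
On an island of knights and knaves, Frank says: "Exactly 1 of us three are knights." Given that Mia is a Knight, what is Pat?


Frank claims exactly 1 knights among Frank, Mia, Pat.
Given: Mia is a Knight.

Case 1: Frank is a Knight (tells truth)
  Then exactly 1 of the three are knights.
  Counting Frank, Mia: 2 knight(s) so far. Need -1 more → impossible.
Case 2: Frank is a Knave (lies)
  Then the count is NOT 1.
  If Pat = Knave, count = 1 = 1 → claim would be true, contradicts lie.
  If Pat = Knight, count = 2 ≠ 1 → lie confirmed ✓

Pat is a Knight.

Knight


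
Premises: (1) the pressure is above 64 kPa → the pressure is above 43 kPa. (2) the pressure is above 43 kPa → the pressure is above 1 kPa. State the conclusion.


Hypothetical syllogism: P → Q, Q → R ⊢ P → R
Premise 1: the pressure is above 64 kPa → the pressure is above 43 kPa
Premise 2: the pressure is above 43 kPa → the pressure is above 1 kPa
Chain the implications: the middle term (the pressure is above 43 kPa) links the two.
Conclusion: If the pressure is above 64 kPa, then the pressure is above 1 kPa.

If the pressure is above 64 kPa, then the pressure is above 1 kPa.


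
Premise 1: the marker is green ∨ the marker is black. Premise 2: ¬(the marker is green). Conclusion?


Disjunctive syllogism: P ∨ Q, ¬P ⊢ Q
Disjunction: the marker is green ∨ the marker is black
We know it is not the case that the marker is green.
By disjunctive syllogism, the other disjunct must be true.

The marker is black


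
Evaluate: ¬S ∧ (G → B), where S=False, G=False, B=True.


S = False, G = False, B = True
Expression: ¬S ∧ (G → B)
Step 1: ¬S = NOT False = True
Step 2: G → B = False → True (false only if G=True, B=False) = True
Step 3: (True) ∧ (True) = True AND True = True

True


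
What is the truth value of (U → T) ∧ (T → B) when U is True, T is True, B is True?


U = True, T = True, B = True
Step 1: U → T is false only when U=True and T=False. Result: True
Step 2: T → B is false only when T=True and B=False. Result: True
Step 3: True ∧ True = True

True


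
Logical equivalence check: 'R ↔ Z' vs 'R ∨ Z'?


Expression 1: R ↔ Z
Expression 2: R ∨ Z
Truth table (R Z | Expr1 Expr2):
  T T |   T     T
  T F |   F     T   ← differ
  F T |   F     T   ← differ
  F F |   T     F   ← differ
Counterexample: R=T, Z=F gives Expr1 = F but Expr2 = T, so the expressions are NOT logically equivalent.

No


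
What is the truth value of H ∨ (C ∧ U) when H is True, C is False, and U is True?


H = True, C = False, U = True
Step 1: C ∧ U = False AND True = False
Step 2: H ∨ False = True OR False = True
AND evaluated first (higher precedence); then OR applied.

True


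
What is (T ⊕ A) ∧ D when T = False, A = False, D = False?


T = False, A = False, D = False
Step 1: T ⊕ A = False XOR False = False
Step 2: False ∧ D = False AND False = False
XOR true when exactly one of T,A is true; then AND with D.

False


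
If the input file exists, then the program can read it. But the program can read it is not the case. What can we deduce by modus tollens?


Modus tollens: P → Q, ¬Q ⊢ ¬P
P: the input file exists
Q: the program can read it
We have P → Q and Q is false.
By modus tollens, P must be false.

It is not the case that the input file exists


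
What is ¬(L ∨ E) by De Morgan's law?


De Morgan's law: ¬(P ∨ Q) ≡ ¬P ∧ ¬Q
¬(L ∨ E) = ¬L ∧ ¬E

¬L ∧ ¬E


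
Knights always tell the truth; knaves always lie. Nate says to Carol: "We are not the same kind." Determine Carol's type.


Nate says: "We are not the same kind."
Case 1: Nate is a Knight (truth-teller)
  Statement is true → they ARE different → Carol is a Knave
Case 2: Nate is a Knave (liar)
  Statement is false → they are NOT different → Carol is a Knave
In both cases, Carol is a Knave.

Knave


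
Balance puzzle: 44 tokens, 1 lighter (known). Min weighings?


Each weighing has 3 outcomes (left heavy / balance / right heavy), so k weighings distinguish at most 3^k cases; splitting into three near-equal groups achieves this.
Need 3^k ≥ 44: 3^3 = 27 < 44 ≤ 3^4 = 81
k = ⌈log₃(44)⌉ = 4

4


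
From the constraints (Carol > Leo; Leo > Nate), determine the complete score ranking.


Constraints: Carol > Leo; Leo > Nate
Method: at each step, the next-highest is the one remaining person who never appears on the smaller side of a constraint between remaining people.
  Step 1: remaining {Carol, Leo, Nate}; on the smaller side: {Leo, Nate} → Carol is next (Carol > Leo).
  Step 2: remaining {Leo, Nate}; on the smaller side: {Nate} → Leo is next (Leo > Nate).
  Step 3: only Nate remains → lowest.
Final ranking (highest to lowest):

Carol > Leo > Nate


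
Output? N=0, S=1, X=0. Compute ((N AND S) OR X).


N AND S = 0&1 = 0
0 OR 0 = 0

0


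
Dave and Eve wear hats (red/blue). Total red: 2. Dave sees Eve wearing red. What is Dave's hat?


Total red = 2, Eve = red
Red accounted for: 1
Remaining for Dave: 1
Dave's hat is red.

red


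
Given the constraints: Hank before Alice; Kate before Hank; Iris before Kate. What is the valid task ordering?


Constraints: Hank before Alice; Kate before Hank; Iris before Kate
Method: repeatedly schedule the remaining task that has no remaining task required before it.
  Step 1: remaining {Hank, Iris, Kate, Alice}; every task except Iris still has a predecessor pending → schedule Iris.
  Step 2: remaining {Hank, Kate, Alice}; every task except Kate still has a predecessor pending → schedule Kate.
  Step 3: remaining {Hank, Alice}; every task except Hank still has a predecessor pending → schedule Hank.
  Step 4: only Alice remains → schedule Alice.
Resulting order:

Iris → Kate → Hank → Alice


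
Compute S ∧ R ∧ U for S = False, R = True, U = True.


S = False, R = True, U = True
Step 1: S ∧ R = False AND True = False
Step 2: (False) ∧ U = (False) AND True = False
AND is true only when ALL operands are true.

False


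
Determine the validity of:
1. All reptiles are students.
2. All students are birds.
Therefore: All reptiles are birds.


Premise 1: All reptiles are students.
Premise 2: All students are birds.
Conclusion: All reptiles are birds.
Barbara syllogism (AAA-1): All A are B, All B are C → All A are C.
Middle term (students) distributed in premise 2.

Valid


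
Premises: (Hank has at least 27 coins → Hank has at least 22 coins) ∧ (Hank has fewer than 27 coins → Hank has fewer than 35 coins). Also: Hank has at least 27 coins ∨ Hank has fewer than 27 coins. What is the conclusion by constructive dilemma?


Constructive dilemma: (P → Q) ∧ (R → S), P ∨ R ⊢ Q ∨ S
Premise 1: Hank has at least 27 coins → Hank has at least 22 coins
Premise 2: Hank has fewer than 27 coins → Hank has fewer than 35 coins
Premise 3: Hank has at least 27 coins ∨ Hank has fewer than 27 coins
Case 1: Assuming Hank has at least 27 coins, then by Premise 1, Hank has at least 22 coins.
Case 2: Assuming Hank has fewer than 27 coins, then by Premise 2, Hank has fewer than 35 coins.
Since one of Hank has at least 27 coins or Hank has fewer than 27 coins must hold, we get Hank has at least 22 coins or Hank has fewer than 35 coins.

Hank has at least 22 coins or Hank has fewer than 35 coins.


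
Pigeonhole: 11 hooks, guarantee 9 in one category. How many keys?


Pigeonhole: to guarantee k in one of n categories, need (k-1)×n + 1.
k = 9, n = 11
Minimum = (9-1) × 11 + 1 = 8 × 11 + 1

89


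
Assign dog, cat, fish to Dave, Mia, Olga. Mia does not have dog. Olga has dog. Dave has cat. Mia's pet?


From clues:
  Olga → dog
  Dave → cat
By elimination, Mia gets the remaining.

fish


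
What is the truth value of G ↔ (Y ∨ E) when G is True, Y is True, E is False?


G = True, Y = True, E = False
Step 1: Y ∨ E = True OR False = True
Step 2: G ↔ (True): true when both sides have same truth value.
Result: True ↔ True = True

True


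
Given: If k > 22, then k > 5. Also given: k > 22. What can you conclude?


Modus ponens: P → Q, P ⊢ Q
P: k > 22
Q: k > 5
We have P → Q and P is true.
By modus ponens, Q must be true.

k > 5


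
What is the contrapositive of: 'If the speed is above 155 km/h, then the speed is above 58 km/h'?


Original: If the speed is above 155 km/h, then the speed is above 58 km/h
Contrapositive: If ¬Q, then ¬P
Negate Q: not (the speed is above 58 km/h)
Negate P: not (the speed is above 155 km/h)

If not (the speed is above 58 km/h), then not (the speed is above 155 km/h).


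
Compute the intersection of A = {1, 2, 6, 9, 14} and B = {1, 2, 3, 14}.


A = {1, 2, 6, 9, 14}
B = {1, 2, 3, 14}
Operation: intersection
Elements in both: 1, 2, 14

{1, 2, 14}


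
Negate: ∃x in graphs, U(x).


Original: ∃x U(x)
Rule: ¬∀→∃, ¬∃→∀, negate predicate.
Negation: ∀x ¬U(x)

∀x ¬U(x)


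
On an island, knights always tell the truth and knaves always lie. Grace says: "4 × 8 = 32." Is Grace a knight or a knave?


Statement: "4 × 8 = 32."
Actual: 4 × 8 = 32
Claimed: 32
Statement is TRUE → Grace tells the truth → Knight

Knight


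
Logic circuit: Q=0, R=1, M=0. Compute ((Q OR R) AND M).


Q OR R = 0|1 = 1
1 AND 0 = 0

0
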